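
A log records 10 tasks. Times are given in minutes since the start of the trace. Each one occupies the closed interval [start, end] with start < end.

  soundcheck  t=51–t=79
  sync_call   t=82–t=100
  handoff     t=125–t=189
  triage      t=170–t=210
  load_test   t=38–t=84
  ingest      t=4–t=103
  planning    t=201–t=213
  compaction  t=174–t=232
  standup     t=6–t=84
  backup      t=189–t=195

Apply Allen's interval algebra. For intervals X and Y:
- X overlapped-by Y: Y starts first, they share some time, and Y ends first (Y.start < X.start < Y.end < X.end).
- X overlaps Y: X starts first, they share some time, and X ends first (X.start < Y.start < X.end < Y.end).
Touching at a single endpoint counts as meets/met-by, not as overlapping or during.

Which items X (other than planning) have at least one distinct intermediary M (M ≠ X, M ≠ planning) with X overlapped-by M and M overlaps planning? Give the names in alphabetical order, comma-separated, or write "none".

Target planning = [t=201, t=213].
Intermediaries M with M overlaps planning: triage.
Via triage — items with X overlapped-by triage: compaction.
Union: compaction.

compaction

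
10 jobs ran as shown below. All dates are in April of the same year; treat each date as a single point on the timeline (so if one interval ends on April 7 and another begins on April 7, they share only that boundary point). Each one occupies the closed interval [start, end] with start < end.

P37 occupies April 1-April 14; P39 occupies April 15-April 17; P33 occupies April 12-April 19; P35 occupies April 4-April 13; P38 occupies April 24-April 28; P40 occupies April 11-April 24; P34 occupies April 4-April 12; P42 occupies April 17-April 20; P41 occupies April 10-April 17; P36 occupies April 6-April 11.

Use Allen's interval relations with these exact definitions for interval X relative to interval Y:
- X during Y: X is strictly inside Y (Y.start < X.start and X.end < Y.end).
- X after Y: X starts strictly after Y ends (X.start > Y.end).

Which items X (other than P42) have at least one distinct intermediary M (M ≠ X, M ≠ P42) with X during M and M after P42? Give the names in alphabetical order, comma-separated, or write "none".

none

Target P42 = [April 17, April 20].
Intermediaries M with M after P42: P38.
Via P38 — items with X during P38: none.
Union: none.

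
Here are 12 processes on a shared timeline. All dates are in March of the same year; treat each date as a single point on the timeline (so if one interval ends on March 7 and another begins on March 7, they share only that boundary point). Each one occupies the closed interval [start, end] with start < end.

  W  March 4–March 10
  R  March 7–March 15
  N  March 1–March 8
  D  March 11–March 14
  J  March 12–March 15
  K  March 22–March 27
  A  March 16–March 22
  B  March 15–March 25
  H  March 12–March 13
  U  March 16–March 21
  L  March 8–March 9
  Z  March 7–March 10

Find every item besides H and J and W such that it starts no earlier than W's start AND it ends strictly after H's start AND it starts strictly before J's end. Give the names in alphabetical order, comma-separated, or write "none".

D, R

Conditions: its start is no earlier than W's start (X.start >= March 4) AND its end is strictly after H's start (X.end > March 12) AND its start is strictly before J's end (X.start < March 15).
A: start March 16 >= March 4? ✓; end March 22 > March 12? ✓; start March 16 < March 15? ✗ → no.
B: start March 15 >= March 4? ✓; end March 25 > March 12? ✓; start March 15 < March 15? ✗ → no.
D: start March 11 >= March 4? ✓; end March 14 > March 12? ✓; start March 11 < March 15? ✓ → yes.
K: start March 22 >= March 4? ✓; end March 27 > March 12? ✓; start March 22 < March 15? ✗ → no.
L: start March 8 >= March 4? ✓; end March 9 > March 12? ✗; start March 8 < March 15? ✓ → no.
N: start March 1 >= March 4? ✗; end March 8 > March 12? ✗; start March 1 < March 15? ✓ → no.
R: start March 7 >= March 4? ✓; end March 15 > March 12? ✓; start March 7 < March 15? ✓ → yes.
U: start March 16 >= March 4? ✓; end March 21 > March 12? ✓; start March 16 < March 15? ✗ → no.
Z: start March 7 >= March 4? ✓; end March 10 > March 12? ✗; start March 7 < March 15? ✓ → no.
Result: D, R.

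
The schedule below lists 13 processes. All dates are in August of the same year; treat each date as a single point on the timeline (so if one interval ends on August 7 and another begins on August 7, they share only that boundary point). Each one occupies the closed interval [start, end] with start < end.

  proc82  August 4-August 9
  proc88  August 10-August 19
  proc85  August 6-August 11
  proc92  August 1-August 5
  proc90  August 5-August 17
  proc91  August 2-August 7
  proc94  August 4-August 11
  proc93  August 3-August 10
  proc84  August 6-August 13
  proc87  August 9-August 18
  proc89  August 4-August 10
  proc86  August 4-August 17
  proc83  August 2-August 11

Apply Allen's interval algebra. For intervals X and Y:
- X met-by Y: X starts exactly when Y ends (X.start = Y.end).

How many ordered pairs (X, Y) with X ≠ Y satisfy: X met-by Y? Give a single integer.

4

Checking all 156 ordered pairs for relation 'met-by'; matching pairs in alphabetical order:
(proc87, proc82): proc87 met-by proc82 ✓
(proc88, proc89): proc88 met-by proc89 ✓
(proc88, proc93): proc88 met-by proc93 ✓
(proc90, proc92): proc90 met-by proc92 ✓
Count: 4.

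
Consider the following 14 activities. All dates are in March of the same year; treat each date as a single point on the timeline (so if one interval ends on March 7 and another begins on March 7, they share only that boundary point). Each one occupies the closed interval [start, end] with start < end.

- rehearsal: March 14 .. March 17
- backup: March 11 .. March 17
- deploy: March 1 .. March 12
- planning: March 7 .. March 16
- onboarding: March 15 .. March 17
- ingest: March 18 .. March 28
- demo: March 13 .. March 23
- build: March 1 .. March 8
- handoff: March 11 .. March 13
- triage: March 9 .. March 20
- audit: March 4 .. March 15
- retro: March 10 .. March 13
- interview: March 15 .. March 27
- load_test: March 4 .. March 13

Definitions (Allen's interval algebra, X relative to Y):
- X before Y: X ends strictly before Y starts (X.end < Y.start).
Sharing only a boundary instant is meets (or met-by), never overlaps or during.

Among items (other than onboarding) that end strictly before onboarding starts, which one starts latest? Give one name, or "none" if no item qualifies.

Target onboarding = [March 15, March 17].
audit [March 4, March 15] → meets → excluded.
backup [March 11, March 17] → finished-by → excluded.
build [March 1, March 8] → before → candidate.
demo [March 13, March 23] → contains → excluded.
deploy [March 1, March 12] → before → candidate.
handoff [March 11, March 13] → before → candidate.
ingest [March 18, March 28] → after → excluded.
interview [March 15, March 27] → started-by → excluded.
load_test [March 4, March 13] → before → candidate.
planning [March 7, March 16] → overlaps → excluded.
rehearsal [March 14, March 17] → finished-by → excluded.
retro [March 10, March 13] → before → candidate.
triage [March 9, March 20] → contains → excluded.
Among candidates, latest start is March 11 → handoff.

handoff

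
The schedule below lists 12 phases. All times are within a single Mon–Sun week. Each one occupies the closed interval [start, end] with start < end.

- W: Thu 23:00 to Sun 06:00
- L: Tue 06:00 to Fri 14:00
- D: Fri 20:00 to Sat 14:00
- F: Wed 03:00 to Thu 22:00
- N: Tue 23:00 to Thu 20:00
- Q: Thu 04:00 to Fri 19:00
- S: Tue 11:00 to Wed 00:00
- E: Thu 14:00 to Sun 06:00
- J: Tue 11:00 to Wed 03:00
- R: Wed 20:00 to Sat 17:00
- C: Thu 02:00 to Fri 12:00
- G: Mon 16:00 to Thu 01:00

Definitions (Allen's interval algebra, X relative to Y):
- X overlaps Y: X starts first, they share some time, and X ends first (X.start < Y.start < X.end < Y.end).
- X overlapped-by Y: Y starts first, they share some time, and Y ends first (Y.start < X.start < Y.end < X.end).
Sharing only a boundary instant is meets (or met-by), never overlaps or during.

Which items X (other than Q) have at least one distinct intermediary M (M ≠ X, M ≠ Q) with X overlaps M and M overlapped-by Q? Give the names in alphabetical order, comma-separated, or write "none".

C, F, L, N, R

Target Q = [Thu 04:00, Fri 19:00].
Intermediaries M with M overlapped-by Q: E, W.
Via E — items with X overlaps E: C, F, L, N, R.
Via W — items with X overlaps W: C, L, R.
Union: C, F, L, N, R.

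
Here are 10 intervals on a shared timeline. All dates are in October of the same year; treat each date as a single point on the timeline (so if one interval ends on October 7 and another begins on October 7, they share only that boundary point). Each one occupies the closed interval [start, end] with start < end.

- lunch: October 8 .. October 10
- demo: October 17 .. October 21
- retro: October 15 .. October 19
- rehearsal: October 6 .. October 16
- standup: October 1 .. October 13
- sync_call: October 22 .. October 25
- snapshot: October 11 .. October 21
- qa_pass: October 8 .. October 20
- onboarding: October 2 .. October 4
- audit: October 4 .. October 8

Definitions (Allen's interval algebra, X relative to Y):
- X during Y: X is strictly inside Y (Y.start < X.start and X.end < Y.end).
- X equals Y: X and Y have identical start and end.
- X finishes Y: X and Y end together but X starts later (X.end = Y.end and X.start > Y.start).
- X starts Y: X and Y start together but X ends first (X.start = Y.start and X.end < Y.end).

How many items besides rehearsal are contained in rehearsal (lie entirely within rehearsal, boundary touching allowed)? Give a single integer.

Target rehearsal = [October 6, October 16].
audit [October 4, October 8] → overlaps → no.
demo [October 17, October 21] → after → no.
lunch [October 8, October 10] → during → counts.
onboarding [October 2, October 4] → before → no.
qa_pass [October 8, October 20] → overlapped-by → no.
retro [October 15, October 19] → overlapped-by → no.
snapshot [October 11, October 21] → overlapped-by → no.
standup [October 1, October 13] → overlaps → no.
sync_call [October 22, October 25] → after → no.
Total: 1.

1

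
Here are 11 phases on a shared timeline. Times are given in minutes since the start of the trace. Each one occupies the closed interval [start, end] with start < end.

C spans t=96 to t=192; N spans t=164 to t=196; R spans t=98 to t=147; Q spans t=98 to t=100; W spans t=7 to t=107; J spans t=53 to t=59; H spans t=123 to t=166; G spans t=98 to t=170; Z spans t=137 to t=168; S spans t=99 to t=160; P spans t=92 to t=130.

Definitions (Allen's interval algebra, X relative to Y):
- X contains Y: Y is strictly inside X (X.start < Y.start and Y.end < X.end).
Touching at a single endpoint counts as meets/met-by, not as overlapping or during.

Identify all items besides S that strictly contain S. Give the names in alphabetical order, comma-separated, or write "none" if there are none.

Target S = [t=99, t=160].
C [t=96, t=192] → contains → yes.
G [t=98, t=170] → contains → yes.
H [t=123, t=166] → overlapped-by → no.
J [t=53, t=59] → before → no.
N [t=164, t=196] → after → no.
P [t=92, t=130] → overlaps → no.
Q [t=98, t=100] → overlaps → no.
R [t=98, t=147] → overlaps → no.
W [t=7, t=107] → overlaps → no.
Z [t=137, t=168] → overlapped-by → no.
Result: C, G.

C, G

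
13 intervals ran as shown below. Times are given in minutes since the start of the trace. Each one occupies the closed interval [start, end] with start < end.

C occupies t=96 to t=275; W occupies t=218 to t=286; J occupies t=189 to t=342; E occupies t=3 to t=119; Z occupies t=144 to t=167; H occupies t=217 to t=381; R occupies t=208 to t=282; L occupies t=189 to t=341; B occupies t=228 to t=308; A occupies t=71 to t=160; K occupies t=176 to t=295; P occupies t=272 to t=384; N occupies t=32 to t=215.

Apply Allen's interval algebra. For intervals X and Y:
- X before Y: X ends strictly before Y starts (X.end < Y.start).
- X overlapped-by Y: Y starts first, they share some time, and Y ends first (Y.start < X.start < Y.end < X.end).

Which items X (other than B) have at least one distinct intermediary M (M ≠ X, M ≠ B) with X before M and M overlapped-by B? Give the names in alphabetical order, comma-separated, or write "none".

A, E, N, Z

Target B = [t=228, t=308].
Intermediaries M with M overlapped-by B: P.
Via P — items with X before P: A, E, N, Z.
Union: A, E, N, Z.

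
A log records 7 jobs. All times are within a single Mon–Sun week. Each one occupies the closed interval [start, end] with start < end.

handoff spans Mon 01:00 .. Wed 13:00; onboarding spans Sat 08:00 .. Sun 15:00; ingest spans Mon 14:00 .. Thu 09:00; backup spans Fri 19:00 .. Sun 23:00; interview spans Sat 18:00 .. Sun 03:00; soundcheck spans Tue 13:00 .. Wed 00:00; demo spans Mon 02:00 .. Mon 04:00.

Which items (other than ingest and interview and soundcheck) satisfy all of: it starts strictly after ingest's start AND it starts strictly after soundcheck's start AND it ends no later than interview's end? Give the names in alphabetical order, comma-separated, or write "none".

none

Conditions: its start is strictly after ingest's start (X.start > Mon 14:00) AND its start is strictly after soundcheck's start (X.start > Tue 13:00) AND its end is no later than interview's end (X.end <= Sun 03:00).
backup: start Fri 19:00 > Mon 14:00? ✓; start Fri 19:00 > Tue 13:00? ✓; end Sun 23:00 <= Sun 03:00? ✗ → no.
demo: start Mon 02:00 > Mon 14:00? ✗; start Mon 02:00 > Tue 13:00? ✗; end Mon 04:00 <= Sun 03:00? ✓ → no.
handoff: start Mon 01:00 > Mon 14:00? ✗; start Mon 01:00 > Tue 13:00? ✗; end Wed 13:00 <= Sun 03:00? ✓ → no.
onboarding: start Sat 08:00 > Mon 14:00? ✓; start Sat 08:00 > Tue 13:00? ✓; end Sun 15:00 <= Sun 03:00? ✗ → no.
Result: none.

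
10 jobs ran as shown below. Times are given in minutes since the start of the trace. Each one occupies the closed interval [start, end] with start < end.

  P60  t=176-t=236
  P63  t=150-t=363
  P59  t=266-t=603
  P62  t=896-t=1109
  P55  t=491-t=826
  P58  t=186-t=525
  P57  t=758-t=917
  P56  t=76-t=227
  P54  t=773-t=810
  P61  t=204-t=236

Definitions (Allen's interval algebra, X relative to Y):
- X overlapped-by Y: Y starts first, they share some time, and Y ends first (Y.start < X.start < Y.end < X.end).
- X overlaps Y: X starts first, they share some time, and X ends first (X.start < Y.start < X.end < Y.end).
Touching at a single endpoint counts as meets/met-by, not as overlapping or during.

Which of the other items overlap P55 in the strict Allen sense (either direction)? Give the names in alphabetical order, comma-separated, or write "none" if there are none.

P57, P58, P59

Target P55 = [t=491, t=826].
P54 [t=773, t=810] → during → no.
P56 [t=76, t=227] → before → no.
P57 [t=758, t=917] → overlapped-by → yes.
P58 [t=186, t=525] → overlaps → yes.
P59 [t=266, t=603] → overlaps → yes.
P60 [t=176, t=236] → before → no.
P61 [t=204, t=236] → before → no.
P62 [t=896, t=1109] → after → no.
P63 [t=150, t=363] → before → no.
Result: P57, P58, P59.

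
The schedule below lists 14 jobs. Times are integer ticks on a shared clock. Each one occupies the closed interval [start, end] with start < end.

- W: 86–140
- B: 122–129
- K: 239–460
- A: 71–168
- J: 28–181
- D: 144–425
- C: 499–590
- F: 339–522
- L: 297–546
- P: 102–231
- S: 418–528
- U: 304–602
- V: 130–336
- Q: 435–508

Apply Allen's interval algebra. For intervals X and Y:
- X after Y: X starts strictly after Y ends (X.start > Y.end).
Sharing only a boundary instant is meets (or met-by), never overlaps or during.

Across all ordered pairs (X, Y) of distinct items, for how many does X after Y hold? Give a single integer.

45

Checking all 182 ordered pairs for relation 'after'; matching pairs in alphabetical order:
(C, A): C after A ✓
(C, B): C after B ✓
(C, D): C after D ✓
(C, J): C after J ✓
(C, K): C after K ✓
(C, P): C after P ✓
(C, V): C after V ✓
(C, W): C after W ✓
(D, B): D after B ✓
(D, W): D after W ✓
(F, A): F after A ✓
(F, B): F after B ✓
(F, J): F after J ✓
(F, P): F after P ✓
(F, V): F after V ✓
(F, W): F after W ✓
(K, A): K after A ✓
(K, B): K after B ✓
(K, J): K after J ✓
(K, P): K after P ✓
(K, W): K after W ✓
(L, A): L after A ✓
(L, B): L after B ✓
(L, J): L after J ✓
... plus 21 further pairs not listed.
Count: 45.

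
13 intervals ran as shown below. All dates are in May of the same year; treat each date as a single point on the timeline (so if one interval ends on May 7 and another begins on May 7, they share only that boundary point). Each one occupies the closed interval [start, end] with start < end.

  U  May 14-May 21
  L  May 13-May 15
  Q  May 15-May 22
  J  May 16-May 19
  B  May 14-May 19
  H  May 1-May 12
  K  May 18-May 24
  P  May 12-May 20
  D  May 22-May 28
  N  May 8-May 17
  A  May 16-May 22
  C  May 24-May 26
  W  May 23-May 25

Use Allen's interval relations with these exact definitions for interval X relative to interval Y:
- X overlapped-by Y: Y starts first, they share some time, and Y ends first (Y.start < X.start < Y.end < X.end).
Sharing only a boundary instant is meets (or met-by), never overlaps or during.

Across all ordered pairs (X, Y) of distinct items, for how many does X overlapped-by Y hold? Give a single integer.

Checking all 156 ordered pairs for relation 'overlapped-by'; matching pairs in alphabetical order:
(A, B): A overlapped-by B ✓
(A, N): A overlapped-by N ✓
(A, P): A overlapped-by P ✓
(A, U): A overlapped-by U ✓
(B, L): B overlapped-by L ✓
(B, N): B overlapped-by N ✓
(C, W): C overlapped-by W ✓
(D, K): D overlapped-by K ✓
(J, N): J overlapped-by N ✓
(K, A): K overlapped-by A ✓
(K, B): K overlapped-by B ✓
(K, J): K overlapped-by J ✓
(K, P): K overlapped-by P ✓
(K, Q): K overlapped-by Q ✓
(K, U): K overlapped-by U ✓
(N, H): N overlapped-by H ✓
(P, N): P overlapped-by N ✓
(Q, B): Q overlapped-by B ✓
(Q, N): Q overlapped-by N ✓
(Q, P): Q overlapped-by P ✓
(Q, U): Q overlapped-by U ✓
(U, L): U overlapped-by L ✓
(U, N): U overlapped-by N ✓
(U, P): U overlapped-by P ✓
... plus 1 further pairs not listed.
Count: 25.

25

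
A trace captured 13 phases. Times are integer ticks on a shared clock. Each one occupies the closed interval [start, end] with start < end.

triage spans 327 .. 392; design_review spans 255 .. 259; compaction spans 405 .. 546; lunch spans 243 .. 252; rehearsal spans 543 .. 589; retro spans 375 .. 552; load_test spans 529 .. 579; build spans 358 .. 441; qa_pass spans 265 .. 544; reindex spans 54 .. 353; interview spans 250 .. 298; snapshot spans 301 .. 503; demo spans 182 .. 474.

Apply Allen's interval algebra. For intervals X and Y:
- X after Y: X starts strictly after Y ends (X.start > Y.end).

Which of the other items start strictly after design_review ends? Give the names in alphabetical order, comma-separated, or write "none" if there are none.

build, compaction, load_test, qa_pass, rehearsal, retro, snapshot, triage

Target design_review = [255, 259].
build [358, 441] → after → yes.
compaction [405, 546] → after → yes.
demo [182, 474] → contains → no.
interview [250, 298] → contains → no.
load_test [529, 579] → after → yes.
lunch [243, 252] → before → no.
qa_pass [265, 544] → after → yes.
rehearsal [543, 589] → after → yes.
reindex [54, 353] → contains → no.
retro [375, 552] → after → yes.
snapshot [301, 503] → after → yes.
triage [327, 392] → after → yes.
Result: build, compaction, load_test, qa_pass, rehearsal, retro, snapshot, triage.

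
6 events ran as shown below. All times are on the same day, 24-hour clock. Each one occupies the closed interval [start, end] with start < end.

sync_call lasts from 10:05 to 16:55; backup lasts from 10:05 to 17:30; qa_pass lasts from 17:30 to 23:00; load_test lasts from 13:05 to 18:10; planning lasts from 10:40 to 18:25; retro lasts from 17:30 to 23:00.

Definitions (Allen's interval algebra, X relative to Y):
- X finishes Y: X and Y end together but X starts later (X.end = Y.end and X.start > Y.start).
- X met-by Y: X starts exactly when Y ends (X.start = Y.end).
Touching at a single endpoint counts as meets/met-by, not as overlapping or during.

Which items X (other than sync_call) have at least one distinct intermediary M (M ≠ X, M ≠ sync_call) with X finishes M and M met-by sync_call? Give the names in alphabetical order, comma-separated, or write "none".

none

Target sync_call = [10:05, 16:55].
Intermediaries M with M met-by sync_call: none.
Union: none.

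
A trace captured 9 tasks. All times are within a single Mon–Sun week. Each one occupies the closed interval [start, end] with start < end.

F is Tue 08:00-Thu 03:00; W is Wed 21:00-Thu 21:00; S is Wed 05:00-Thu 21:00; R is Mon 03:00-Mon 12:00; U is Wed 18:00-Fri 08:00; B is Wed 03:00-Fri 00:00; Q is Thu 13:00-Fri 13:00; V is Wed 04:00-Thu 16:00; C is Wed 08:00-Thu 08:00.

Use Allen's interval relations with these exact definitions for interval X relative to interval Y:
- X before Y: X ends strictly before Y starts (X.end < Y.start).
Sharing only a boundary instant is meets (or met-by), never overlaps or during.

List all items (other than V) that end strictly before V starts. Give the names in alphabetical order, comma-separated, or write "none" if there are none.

R

Target V = [Wed 04:00, Thu 16:00].
B [Wed 03:00, Fri 00:00] → contains → no.
C [Wed 08:00, Thu 08:00] → during → no.
F [Tue 08:00, Thu 03:00] → overlaps → no.
Q [Thu 13:00, Fri 13:00] → overlapped-by → no.
R [Mon 03:00, Mon 12:00] → before → yes.
S [Wed 05:00, Thu 21:00] → overlapped-by → no.
U [Wed 18:00, Fri 08:00] → overlapped-by → no.
W [Wed 21:00, Thu 21:00] → overlapped-by → no.
Result: R.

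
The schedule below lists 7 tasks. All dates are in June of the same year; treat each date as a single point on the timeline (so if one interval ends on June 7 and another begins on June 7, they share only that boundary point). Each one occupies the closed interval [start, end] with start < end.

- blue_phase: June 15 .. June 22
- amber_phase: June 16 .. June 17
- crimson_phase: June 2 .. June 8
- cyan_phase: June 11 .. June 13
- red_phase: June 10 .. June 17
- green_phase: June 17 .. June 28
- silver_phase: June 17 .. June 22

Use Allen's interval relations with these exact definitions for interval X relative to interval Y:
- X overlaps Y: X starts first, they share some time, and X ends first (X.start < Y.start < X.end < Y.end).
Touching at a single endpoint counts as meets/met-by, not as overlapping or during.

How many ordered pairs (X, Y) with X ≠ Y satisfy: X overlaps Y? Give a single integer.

Checking all 42 ordered pairs for relation 'overlaps'; matching pairs in alphabetical order:
(blue_phase, green_phase): blue_phase overlaps green_phase ✓
(red_phase, blue_phase): red_phase overlaps blue_phase ✓
Count: 2.

2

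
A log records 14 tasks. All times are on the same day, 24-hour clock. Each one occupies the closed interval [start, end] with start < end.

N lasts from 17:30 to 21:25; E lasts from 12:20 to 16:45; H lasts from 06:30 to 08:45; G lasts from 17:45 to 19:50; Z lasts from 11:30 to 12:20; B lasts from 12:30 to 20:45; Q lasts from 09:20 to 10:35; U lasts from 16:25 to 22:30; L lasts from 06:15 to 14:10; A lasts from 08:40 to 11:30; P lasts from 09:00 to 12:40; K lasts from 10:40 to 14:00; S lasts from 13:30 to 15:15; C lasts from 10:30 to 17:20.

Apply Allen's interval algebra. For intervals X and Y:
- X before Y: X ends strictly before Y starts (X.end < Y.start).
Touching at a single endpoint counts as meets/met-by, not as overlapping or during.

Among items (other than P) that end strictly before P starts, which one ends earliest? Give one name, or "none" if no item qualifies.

H

Target P = [09:00, 12:40].
A [08:40, 11:30] → overlaps → excluded.
B [12:30, 20:45] → overlapped-by → excluded.
C [10:30, 17:20] → overlapped-by → excluded.
E [12:20, 16:45] → overlapped-by → excluded.
G [17:45, 19:50] → after → excluded.
H [06:30, 08:45] → before → candidate.
K [10:40, 14:00] → overlapped-by → excluded.
L [06:15, 14:10] → contains → excluded.
N [17:30, 21:25] → after → excluded.
Q [09:20, 10:35] → during → excluded.
S [13:30, 15:15] → after → excluded.
U [16:25, 22:30] → after → excluded.
Z [11:30, 12:20] → during → excluded.
Among candidates, earliest end is 08:45 → H.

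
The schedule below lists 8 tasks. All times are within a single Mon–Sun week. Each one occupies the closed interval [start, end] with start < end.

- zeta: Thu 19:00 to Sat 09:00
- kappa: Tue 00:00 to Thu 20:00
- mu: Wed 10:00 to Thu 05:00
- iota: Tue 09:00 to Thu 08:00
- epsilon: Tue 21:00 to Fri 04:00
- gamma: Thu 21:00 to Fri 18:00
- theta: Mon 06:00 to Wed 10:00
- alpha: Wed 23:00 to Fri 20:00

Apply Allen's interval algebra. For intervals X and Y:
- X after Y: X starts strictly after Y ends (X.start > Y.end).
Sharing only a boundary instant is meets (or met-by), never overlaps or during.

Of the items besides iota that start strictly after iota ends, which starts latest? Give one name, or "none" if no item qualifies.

gamma

Target iota = [Tue 09:00, Thu 08:00].
alpha [Wed 23:00, Fri 20:00] → overlapped-by → excluded.
epsilon [Tue 21:00, Fri 04:00] → overlapped-by → excluded.
gamma [Thu 21:00, Fri 18:00] → after → candidate.
kappa [Tue 00:00, Thu 20:00] → contains → excluded.
mu [Wed 10:00, Thu 05:00] → during → excluded.
theta [Mon 06:00, Wed 10:00] → overlaps → excluded.
zeta [Thu 19:00, Sat 09:00] → after → candidate.
Among candidates, latest start is Thu 21:00 → gamma.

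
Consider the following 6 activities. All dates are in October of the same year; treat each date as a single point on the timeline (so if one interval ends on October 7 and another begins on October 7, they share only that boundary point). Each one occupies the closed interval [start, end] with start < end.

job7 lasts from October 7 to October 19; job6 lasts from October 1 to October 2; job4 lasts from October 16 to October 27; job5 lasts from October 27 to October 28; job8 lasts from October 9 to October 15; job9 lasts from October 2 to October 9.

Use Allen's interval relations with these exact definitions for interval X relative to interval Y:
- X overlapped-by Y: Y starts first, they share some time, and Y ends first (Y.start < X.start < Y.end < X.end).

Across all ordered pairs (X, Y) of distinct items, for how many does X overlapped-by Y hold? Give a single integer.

Checking all 30 ordered pairs for relation 'overlapped-by'; matching pairs in alphabetical order:
(job4, job7): job4 overlapped-by job7 ✓
(job7, job9): job7 overlapped-by job9 ✓
Count: 2.

2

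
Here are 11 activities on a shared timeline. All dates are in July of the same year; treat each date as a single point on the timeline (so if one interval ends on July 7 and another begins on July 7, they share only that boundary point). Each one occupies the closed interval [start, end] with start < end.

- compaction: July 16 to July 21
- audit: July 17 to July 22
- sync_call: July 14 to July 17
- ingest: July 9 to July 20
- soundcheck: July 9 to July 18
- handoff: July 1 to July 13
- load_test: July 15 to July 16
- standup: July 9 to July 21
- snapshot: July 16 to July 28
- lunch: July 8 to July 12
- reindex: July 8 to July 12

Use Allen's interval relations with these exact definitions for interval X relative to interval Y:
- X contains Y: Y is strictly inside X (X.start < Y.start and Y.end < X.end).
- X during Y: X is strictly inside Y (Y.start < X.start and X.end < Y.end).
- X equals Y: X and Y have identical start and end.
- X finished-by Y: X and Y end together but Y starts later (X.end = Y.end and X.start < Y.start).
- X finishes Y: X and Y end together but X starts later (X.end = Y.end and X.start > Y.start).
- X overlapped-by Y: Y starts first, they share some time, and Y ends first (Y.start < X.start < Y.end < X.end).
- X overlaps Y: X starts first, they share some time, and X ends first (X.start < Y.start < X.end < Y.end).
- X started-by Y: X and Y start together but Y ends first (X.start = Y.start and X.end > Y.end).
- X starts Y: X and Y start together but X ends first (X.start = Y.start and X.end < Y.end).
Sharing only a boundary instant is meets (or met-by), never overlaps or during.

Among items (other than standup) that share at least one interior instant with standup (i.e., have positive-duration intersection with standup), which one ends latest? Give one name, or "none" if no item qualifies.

Target standup = [July 9, July 21].
audit [July 17, July 22] → overlapped-by → candidate.
compaction [July 16, July 21] → finishes → candidate.
handoff [July 1, July 13] → overlaps → candidate.
ingest [July 9, July 20] → starts → candidate.
load_test [July 15, July 16] → during → candidate.
lunch [July 8, July 12] → overlaps → candidate.
reindex [July 8, July 12] → overlaps → candidate.
snapshot [July 16, July 28] → overlapped-by → candidate.
soundcheck [July 9, July 18] → starts → candidate.
sync_call [July 14, July 17] → during → candidate.
Among candidates, latest end is July 28 → snapshot.

snapshot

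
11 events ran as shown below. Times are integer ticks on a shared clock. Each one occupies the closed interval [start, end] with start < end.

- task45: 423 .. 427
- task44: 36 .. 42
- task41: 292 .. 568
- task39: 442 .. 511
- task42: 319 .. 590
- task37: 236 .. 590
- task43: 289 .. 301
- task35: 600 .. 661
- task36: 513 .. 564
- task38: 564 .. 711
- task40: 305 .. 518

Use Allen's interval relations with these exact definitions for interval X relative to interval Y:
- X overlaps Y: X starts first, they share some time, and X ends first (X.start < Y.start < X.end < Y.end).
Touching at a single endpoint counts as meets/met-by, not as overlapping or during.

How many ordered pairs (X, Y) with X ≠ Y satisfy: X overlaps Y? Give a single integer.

Checking all 110 ordered pairs for relation 'overlaps'; matching pairs in alphabetical order:
(task37, task38): task37 overlaps task38 ✓
(task40, task36): task40 overlaps task36 ✓
(task40, task42): task40 overlaps task42 ✓
(task41, task38): task41 overlaps task38 ✓
(task41, task42): task41 overlaps task42 ✓
(task42, task38): task42 overlaps task38 ✓
(task43, task41): task43 overlaps task41 ✓
Count: 7.

7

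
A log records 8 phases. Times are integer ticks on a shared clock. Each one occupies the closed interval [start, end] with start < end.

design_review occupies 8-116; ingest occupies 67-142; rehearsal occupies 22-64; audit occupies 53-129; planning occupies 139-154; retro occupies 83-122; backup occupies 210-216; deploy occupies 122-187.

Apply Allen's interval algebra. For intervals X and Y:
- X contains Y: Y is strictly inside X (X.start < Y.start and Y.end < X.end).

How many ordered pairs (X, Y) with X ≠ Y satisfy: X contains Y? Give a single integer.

Checking all 56 ordered pairs for relation 'contains'; matching pairs in alphabetical order:
(audit, retro): audit contains retro ✓
(deploy, planning): deploy contains planning ✓
(design_review, rehearsal): design_review contains rehearsal ✓
(ingest, retro): ingest contains retro ✓
Count: 4.

4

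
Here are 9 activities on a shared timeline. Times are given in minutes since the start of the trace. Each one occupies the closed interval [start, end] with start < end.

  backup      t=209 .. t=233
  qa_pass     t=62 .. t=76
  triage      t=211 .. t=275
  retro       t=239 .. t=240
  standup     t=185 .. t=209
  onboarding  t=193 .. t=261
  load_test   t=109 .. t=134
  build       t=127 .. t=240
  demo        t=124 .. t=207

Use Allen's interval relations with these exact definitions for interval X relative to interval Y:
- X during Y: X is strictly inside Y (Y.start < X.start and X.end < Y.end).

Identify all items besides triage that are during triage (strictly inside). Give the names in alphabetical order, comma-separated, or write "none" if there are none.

retro

Target triage = [t=211, t=275].
backup [t=209, t=233] → overlaps → no.
build [t=127, t=240] → overlaps → no.
demo [t=124, t=207] → before → no.
load_test [t=109, t=134] → before → no.
onboarding [t=193, t=261] → overlaps → no.
qa_pass [t=62, t=76] → before → no.
retro [t=239, t=240] → during → yes.
standup [t=185, t=209] → before → no.
Result: retro.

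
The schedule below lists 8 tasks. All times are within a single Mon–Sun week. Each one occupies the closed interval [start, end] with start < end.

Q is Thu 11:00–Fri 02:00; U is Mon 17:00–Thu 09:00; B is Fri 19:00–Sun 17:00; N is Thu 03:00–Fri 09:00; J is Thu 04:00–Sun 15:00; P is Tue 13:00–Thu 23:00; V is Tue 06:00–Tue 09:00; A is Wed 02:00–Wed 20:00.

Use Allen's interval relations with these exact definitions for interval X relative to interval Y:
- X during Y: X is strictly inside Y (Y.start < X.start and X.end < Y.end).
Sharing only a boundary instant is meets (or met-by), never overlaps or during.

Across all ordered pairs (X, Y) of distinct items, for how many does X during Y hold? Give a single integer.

Checking all 56 ordered pairs for relation 'during'; matching pairs in alphabetical order:
(A, P): A during P ✓
(A, U): A during U ✓
(Q, J): Q during J ✓
(Q, N): Q during N ✓
(V, U): V during U ✓
Count: 5.

5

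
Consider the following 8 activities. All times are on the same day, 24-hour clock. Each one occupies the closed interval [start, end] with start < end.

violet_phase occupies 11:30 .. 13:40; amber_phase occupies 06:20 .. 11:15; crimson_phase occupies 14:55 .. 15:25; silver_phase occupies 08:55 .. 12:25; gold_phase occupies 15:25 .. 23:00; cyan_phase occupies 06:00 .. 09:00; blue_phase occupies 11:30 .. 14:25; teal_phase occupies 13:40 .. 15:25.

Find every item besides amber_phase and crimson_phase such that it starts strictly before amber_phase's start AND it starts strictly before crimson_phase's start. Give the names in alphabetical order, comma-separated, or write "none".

cyan_phase

Conditions: its start is strictly before amber_phase's start (X.start < 06:20) AND its start is strictly before crimson_phase's start (X.start < 14:55).
blue_phase: start 11:30 < 06:20? ✗; start 11:30 < 14:55? ✓ → no.
cyan_phase: start 06:00 < 06:20? ✓; start 06:00 < 14:55? ✓ → yes.
gold_phase: start 15:25 < 06:20? ✗; start 15:25 < 14:55? ✗ → no.
silver_phase: start 08:55 < 06:20? ✗; start 08:55 < 14:55? ✓ → no.
teal_phase: start 13:40 < 06:20? ✗; start 13:40 < 14:55? ✓ → no.
violet_phase: start 11:30 < 06:20? ✗; start 11:30 < 14:55? ✓ → no.
Result: cyan_phase.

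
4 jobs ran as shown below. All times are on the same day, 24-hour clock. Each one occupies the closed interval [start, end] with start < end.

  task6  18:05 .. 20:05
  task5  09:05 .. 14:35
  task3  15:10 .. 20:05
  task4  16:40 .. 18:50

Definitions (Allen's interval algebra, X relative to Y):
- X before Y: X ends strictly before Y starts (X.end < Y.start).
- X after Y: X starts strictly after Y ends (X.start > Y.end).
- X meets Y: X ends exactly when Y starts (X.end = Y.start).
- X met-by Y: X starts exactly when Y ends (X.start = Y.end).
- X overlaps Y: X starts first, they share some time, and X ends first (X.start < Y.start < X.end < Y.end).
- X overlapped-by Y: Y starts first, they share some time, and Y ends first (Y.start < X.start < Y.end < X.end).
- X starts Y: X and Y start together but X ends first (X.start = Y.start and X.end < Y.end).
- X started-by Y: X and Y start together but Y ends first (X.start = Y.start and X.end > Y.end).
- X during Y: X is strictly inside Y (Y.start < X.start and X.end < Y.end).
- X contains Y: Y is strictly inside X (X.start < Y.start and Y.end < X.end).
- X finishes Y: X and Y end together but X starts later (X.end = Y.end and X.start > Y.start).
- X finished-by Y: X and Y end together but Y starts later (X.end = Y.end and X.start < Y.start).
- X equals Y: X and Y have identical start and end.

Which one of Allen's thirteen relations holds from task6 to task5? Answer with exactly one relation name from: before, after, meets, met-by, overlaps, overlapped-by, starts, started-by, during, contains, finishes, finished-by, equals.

task6 = [18:05, 20:05]; task5 = [09:05, 14:35].
Compare endpoints: task6.start > task5.start, task6.start > task5.end, task6.end > task5.start, task6.end > task5.end.
That pattern is 'after'.

after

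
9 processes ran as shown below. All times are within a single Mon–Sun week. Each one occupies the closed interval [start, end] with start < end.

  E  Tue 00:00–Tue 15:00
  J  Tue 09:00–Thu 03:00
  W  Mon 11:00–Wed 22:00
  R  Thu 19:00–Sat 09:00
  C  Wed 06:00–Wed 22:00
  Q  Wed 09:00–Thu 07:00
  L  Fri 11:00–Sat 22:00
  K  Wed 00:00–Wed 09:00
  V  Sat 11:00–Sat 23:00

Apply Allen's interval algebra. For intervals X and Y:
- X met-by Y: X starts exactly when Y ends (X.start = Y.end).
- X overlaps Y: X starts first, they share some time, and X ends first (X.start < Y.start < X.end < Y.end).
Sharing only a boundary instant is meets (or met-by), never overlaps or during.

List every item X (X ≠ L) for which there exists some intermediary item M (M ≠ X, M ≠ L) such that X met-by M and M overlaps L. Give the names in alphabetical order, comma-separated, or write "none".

Target L = [Fri 11:00, Sat 22:00].
Intermediaries M with M overlaps L: R.
Via R — items with X met-by R: none.
Union: none.

none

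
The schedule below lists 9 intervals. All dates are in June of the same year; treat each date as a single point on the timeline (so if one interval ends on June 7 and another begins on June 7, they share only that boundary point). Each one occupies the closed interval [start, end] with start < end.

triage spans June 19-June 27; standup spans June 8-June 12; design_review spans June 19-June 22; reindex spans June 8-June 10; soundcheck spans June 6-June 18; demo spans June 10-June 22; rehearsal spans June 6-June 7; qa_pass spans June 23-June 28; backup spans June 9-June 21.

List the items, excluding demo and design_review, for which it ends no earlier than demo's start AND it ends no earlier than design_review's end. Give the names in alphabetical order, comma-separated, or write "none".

qa_pass, triage

Conditions: its end is no earlier than demo's start (X.end >= June 10) AND its end is no earlier than design_review's end (X.end >= June 22).
backup: end June 21 >= June 10? ✓; end June 21 >= June 22? ✗ → no.
qa_pass: end June 28 >= June 10? ✓; end June 28 >= June 22? ✓ → yes.
rehearsal: end June 7 >= June 10? ✗; end June 7 >= June 22? ✗ → no.
reindex: end June 10 >= June 10? ✓; end June 10 >= June 22? ✗ → no.
soundcheck: end June 18 >= June 10? ✓; end June 18 >= June 22? ✗ → no.
standup: end June 12 >= June 10? ✓; end June 12 >= June 22? ✗ → no.
triage: end June 27 >= June 10? ✓; end June 27 >= June 22? ✓ → yes.
Result: qa_pass, triage.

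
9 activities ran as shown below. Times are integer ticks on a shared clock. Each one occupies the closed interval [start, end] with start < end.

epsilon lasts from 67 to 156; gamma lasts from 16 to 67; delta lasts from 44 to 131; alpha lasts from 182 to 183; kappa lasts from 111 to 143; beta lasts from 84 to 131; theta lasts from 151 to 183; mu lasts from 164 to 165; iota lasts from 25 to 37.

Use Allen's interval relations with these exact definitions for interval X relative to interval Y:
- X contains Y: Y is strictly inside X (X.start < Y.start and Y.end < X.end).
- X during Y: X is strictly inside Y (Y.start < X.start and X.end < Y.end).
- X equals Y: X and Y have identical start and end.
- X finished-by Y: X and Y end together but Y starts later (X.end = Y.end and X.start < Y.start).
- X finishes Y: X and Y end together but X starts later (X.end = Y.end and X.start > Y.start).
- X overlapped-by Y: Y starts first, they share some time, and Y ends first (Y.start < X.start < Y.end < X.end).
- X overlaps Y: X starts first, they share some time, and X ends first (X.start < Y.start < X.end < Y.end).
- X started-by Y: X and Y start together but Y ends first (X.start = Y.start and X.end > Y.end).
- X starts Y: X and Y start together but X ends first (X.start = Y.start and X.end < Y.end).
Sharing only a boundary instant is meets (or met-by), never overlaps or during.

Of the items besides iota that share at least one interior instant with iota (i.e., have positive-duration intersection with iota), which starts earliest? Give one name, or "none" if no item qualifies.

gamma

Target iota = [25, 37].
alpha [182, 183] → after → excluded.
beta [84, 131] → after → excluded.
delta [44, 131] → after → excluded.
epsilon [67, 156] → after → excluded.
gamma [16, 67] → contains → candidate.
kappa [111, 143] → after → excluded.
mu [164, 165] → after → excluded.
theta [151, 183] → after → excluded.
Among candidates, earliest start is 16 → gamma.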